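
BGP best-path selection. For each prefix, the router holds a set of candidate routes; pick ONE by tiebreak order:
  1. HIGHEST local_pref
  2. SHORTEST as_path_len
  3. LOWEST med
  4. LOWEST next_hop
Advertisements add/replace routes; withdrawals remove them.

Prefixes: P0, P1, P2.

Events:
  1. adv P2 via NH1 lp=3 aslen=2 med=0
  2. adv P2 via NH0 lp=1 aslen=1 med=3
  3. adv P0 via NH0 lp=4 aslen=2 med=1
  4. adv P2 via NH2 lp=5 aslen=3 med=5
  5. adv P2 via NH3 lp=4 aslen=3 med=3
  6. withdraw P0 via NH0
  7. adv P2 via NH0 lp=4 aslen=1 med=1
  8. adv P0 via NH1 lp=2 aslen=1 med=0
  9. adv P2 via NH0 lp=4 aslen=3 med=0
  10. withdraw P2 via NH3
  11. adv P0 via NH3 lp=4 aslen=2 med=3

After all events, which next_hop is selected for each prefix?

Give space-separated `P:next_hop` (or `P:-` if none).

Op 1: best P0=- P1=- P2=NH1
Op 2: best P0=- P1=- P2=NH1
Op 3: best P0=NH0 P1=- P2=NH1
Op 4: best P0=NH0 P1=- P2=NH2
Op 5: best P0=NH0 P1=- P2=NH2
Op 6: best P0=- P1=- P2=NH2
Op 7: best P0=- P1=- P2=NH2
Op 8: best P0=NH1 P1=- P2=NH2
Op 9: best P0=NH1 P1=- P2=NH2
Op 10: best P0=NH1 P1=- P2=NH2
Op 11: best P0=NH3 P1=- P2=NH2

Answer: P0:NH3 P1:- P2:NH2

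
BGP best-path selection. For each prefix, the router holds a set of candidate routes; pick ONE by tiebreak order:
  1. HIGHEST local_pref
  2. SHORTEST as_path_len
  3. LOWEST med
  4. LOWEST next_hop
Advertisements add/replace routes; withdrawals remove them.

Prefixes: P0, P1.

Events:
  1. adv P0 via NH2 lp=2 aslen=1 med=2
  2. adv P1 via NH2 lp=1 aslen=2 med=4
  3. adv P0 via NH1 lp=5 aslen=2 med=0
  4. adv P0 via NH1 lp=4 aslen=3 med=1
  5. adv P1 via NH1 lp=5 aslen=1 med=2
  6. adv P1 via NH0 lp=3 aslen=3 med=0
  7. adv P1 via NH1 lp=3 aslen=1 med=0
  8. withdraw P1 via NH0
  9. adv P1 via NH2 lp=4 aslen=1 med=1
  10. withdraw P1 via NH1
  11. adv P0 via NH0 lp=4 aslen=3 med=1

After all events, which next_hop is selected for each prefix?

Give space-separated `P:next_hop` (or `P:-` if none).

Op 1: best P0=NH2 P1=-
Op 2: best P0=NH2 P1=NH2
Op 3: best P0=NH1 P1=NH2
Op 4: best P0=NH1 P1=NH2
Op 5: best P0=NH1 P1=NH1
Op 6: best P0=NH1 P1=NH1
Op 7: best P0=NH1 P1=NH1
Op 8: best P0=NH1 P1=NH1
Op 9: best P0=NH1 P1=NH2
Op 10: best P0=NH1 P1=NH2
Op 11: best P0=NH0 P1=NH2

Answer: P0:NH0 P1:NH2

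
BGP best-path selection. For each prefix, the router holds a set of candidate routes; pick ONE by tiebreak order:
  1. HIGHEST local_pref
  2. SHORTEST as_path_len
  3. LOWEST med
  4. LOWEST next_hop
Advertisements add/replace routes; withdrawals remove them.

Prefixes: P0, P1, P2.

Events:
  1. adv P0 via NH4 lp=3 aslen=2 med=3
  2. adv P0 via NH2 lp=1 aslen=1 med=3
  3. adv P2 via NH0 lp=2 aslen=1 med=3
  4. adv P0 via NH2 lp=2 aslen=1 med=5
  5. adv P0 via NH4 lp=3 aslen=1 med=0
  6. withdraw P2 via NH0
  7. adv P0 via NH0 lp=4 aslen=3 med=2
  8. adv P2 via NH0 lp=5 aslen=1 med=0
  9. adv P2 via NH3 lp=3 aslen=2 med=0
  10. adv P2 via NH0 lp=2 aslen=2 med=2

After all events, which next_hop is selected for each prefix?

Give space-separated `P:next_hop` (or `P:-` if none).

Op 1: best P0=NH4 P1=- P2=-
Op 2: best P0=NH4 P1=- P2=-
Op 3: best P0=NH4 P1=- P2=NH0
Op 4: best P0=NH4 P1=- P2=NH0
Op 5: best P0=NH4 P1=- P2=NH0
Op 6: best P0=NH4 P1=- P2=-
Op 7: best P0=NH0 P1=- P2=-
Op 8: best P0=NH0 P1=- P2=NH0
Op 9: best P0=NH0 P1=- P2=NH0
Op 10: best P0=NH0 P1=- P2=NH3

Answer: P0:NH0 P1:- P2:NH3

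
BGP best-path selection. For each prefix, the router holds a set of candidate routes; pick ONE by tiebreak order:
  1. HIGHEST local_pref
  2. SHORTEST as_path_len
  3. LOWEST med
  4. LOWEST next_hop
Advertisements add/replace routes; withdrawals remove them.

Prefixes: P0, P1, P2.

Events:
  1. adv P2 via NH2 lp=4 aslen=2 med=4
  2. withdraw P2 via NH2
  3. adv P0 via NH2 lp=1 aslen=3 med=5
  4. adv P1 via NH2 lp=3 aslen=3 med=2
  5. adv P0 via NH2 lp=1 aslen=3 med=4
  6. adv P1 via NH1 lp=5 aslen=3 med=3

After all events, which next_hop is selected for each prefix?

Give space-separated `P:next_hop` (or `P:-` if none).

Op 1: best P0=- P1=- P2=NH2
Op 2: best P0=- P1=- P2=-
Op 3: best P0=NH2 P1=- P2=-
Op 4: best P0=NH2 P1=NH2 P2=-
Op 5: best P0=NH2 P1=NH2 P2=-
Op 6: best P0=NH2 P1=NH1 P2=-

Answer: P0:NH2 P1:NH1 P2:-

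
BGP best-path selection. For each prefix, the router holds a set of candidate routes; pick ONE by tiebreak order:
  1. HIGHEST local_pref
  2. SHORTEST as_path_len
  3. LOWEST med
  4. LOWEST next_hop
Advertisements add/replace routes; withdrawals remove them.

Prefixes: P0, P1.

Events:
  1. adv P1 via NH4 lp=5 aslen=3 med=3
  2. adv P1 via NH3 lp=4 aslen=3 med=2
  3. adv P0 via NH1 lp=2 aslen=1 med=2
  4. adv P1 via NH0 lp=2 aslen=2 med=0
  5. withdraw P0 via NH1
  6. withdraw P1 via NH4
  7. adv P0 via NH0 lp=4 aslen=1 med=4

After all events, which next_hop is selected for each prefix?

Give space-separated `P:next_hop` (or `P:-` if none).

Op 1: best P0=- P1=NH4
Op 2: best P0=- P1=NH4
Op 3: best P0=NH1 P1=NH4
Op 4: best P0=NH1 P1=NH4
Op 5: best P0=- P1=NH4
Op 6: best P0=- P1=NH3
Op 7: best P0=NH0 P1=NH3

Answer: P0:NH0 P1:NH3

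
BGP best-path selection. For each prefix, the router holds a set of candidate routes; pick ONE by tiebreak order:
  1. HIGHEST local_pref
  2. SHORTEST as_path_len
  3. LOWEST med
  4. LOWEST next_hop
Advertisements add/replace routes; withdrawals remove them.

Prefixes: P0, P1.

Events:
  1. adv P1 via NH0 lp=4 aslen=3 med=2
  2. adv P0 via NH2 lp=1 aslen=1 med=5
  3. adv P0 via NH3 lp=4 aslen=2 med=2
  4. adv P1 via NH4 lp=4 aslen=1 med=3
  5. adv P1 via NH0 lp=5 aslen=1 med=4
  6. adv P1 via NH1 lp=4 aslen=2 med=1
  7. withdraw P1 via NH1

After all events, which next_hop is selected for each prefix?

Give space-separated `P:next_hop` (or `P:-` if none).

Answer: P0:NH3 P1:NH0

Derivation:
Op 1: best P0=- P1=NH0
Op 2: best P0=NH2 P1=NH0
Op 3: best P0=NH3 P1=NH0
Op 4: best P0=NH3 P1=NH4
Op 5: best P0=NH3 P1=NH0
Op 6: best P0=NH3 P1=NH0
Op 7: best P0=NH3 P1=NH0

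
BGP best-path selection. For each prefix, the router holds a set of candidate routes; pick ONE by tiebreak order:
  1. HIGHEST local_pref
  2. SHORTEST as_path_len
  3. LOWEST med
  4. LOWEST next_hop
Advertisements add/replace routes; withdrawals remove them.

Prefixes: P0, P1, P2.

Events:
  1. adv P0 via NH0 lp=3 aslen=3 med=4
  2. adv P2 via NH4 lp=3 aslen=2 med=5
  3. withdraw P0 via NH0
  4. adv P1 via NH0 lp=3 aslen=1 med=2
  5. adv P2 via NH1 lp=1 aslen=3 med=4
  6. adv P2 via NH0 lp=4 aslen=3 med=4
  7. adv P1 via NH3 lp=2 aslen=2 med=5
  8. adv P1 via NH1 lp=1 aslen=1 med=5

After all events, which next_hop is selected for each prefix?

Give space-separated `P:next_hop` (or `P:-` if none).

Answer: P0:- P1:NH0 P2:NH0

Derivation:
Op 1: best P0=NH0 P1=- P2=-
Op 2: best P0=NH0 P1=- P2=NH4
Op 3: best P0=- P1=- P2=NH4
Op 4: best P0=- P1=NH0 P2=NH4
Op 5: best P0=- P1=NH0 P2=NH4
Op 6: best P0=- P1=NH0 P2=NH0
Op 7: best P0=- P1=NH0 P2=NH0
Op 8: best P0=- P1=NH0 P2=NH0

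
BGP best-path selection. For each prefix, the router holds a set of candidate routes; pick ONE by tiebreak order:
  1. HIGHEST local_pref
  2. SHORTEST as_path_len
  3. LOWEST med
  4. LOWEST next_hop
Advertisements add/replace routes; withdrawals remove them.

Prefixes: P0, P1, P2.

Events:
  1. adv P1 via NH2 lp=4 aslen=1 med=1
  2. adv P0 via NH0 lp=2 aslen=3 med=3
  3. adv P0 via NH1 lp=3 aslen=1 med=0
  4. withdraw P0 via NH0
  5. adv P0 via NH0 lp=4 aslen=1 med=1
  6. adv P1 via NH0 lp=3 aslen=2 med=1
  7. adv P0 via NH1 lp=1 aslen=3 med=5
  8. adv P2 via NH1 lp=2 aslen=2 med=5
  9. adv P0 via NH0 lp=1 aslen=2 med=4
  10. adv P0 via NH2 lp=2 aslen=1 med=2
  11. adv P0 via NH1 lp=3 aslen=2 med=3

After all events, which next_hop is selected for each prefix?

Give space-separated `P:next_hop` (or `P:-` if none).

Op 1: best P0=- P1=NH2 P2=-
Op 2: best P0=NH0 P1=NH2 P2=-
Op 3: best P0=NH1 P1=NH2 P2=-
Op 4: best P0=NH1 P1=NH2 P2=-
Op 5: best P0=NH0 P1=NH2 P2=-
Op 6: best P0=NH0 P1=NH2 P2=-
Op 7: best P0=NH0 P1=NH2 P2=-
Op 8: best P0=NH0 P1=NH2 P2=NH1
Op 9: best P0=NH0 P1=NH2 P2=NH1
Op 10: best P0=NH2 P1=NH2 P2=NH1
Op 11: best P0=NH1 P1=NH2 P2=NH1

Answer: P0:NH1 P1:NH2 P2:NH1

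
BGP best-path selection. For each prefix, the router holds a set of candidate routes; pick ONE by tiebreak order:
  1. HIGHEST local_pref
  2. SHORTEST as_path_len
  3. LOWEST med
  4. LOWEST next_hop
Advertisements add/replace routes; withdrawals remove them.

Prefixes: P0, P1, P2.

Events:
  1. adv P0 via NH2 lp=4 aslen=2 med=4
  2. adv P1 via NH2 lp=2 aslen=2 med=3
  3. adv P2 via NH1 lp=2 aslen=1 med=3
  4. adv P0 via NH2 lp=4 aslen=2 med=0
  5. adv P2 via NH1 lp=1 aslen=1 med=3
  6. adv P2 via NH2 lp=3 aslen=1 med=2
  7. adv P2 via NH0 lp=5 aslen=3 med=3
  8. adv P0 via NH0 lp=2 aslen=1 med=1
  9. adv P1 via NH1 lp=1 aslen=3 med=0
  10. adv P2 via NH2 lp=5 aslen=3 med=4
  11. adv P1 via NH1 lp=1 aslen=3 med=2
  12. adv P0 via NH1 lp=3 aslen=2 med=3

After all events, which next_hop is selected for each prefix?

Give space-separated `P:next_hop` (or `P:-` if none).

Answer: P0:NH2 P1:NH2 P2:NH0

Derivation:
Op 1: best P0=NH2 P1=- P2=-
Op 2: best P0=NH2 P1=NH2 P2=-
Op 3: best P0=NH2 P1=NH2 P2=NH1
Op 4: best P0=NH2 P1=NH2 P2=NH1
Op 5: best P0=NH2 P1=NH2 P2=NH1
Op 6: best P0=NH2 P1=NH2 P2=NH2
Op 7: best P0=NH2 P1=NH2 P2=NH0
Op 8: best P0=NH2 P1=NH2 P2=NH0
Op 9: best P0=NH2 P1=NH2 P2=NH0
Op 10: best P0=NH2 P1=NH2 P2=NH0
Op 11: best P0=NH2 P1=NH2 P2=NH0
Op 12: best P0=NH2 P1=NH2 P2=NH0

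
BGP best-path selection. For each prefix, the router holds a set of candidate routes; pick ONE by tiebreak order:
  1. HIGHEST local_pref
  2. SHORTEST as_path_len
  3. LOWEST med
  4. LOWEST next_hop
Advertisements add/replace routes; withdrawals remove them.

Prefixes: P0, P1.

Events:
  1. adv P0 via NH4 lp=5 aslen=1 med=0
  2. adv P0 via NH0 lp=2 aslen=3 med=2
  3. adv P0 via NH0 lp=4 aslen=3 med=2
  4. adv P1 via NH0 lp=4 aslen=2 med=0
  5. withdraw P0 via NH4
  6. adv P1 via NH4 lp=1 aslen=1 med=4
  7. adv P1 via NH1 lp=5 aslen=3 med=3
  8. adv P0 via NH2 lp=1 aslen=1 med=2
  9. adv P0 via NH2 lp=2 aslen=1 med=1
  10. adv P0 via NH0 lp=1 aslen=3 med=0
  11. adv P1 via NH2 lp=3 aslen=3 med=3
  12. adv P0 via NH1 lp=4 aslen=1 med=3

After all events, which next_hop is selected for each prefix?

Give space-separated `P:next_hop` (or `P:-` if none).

Answer: P0:NH1 P1:NH1

Derivation:
Op 1: best P0=NH4 P1=-
Op 2: best P0=NH4 P1=-
Op 3: best P0=NH4 P1=-
Op 4: best P0=NH4 P1=NH0
Op 5: best P0=NH0 P1=NH0
Op 6: best P0=NH0 P1=NH0
Op 7: best P0=NH0 P1=NH1
Op 8: best P0=NH0 P1=NH1
Op 9: best P0=NH0 P1=NH1
Op 10: best P0=NH2 P1=NH1
Op 11: best P0=NH2 P1=NH1
Op 12: best P0=NH1 P1=NH1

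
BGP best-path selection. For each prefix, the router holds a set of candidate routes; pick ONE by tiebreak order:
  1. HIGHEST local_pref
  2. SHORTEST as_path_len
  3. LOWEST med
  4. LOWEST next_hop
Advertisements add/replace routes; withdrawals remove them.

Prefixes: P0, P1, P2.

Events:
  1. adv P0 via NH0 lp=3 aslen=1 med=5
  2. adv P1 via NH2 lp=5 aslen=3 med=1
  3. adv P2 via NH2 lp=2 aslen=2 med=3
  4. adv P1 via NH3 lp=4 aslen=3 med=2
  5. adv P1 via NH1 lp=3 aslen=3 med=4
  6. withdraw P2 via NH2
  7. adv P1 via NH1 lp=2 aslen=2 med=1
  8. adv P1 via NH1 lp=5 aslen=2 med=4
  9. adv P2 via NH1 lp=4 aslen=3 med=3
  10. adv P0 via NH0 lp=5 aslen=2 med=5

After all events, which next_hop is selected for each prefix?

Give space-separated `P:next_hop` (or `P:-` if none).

Op 1: best P0=NH0 P1=- P2=-
Op 2: best P0=NH0 P1=NH2 P2=-
Op 3: best P0=NH0 P1=NH2 P2=NH2
Op 4: best P0=NH0 P1=NH2 P2=NH2
Op 5: best P0=NH0 P1=NH2 P2=NH2
Op 6: best P0=NH0 P1=NH2 P2=-
Op 7: best P0=NH0 P1=NH2 P2=-
Op 8: best P0=NH0 P1=NH1 P2=-
Op 9: best P0=NH0 P1=NH1 P2=NH1
Op 10: best P0=NH0 P1=NH1 P2=NH1

Answer: P0:NH0 P1:NH1 P2:NH1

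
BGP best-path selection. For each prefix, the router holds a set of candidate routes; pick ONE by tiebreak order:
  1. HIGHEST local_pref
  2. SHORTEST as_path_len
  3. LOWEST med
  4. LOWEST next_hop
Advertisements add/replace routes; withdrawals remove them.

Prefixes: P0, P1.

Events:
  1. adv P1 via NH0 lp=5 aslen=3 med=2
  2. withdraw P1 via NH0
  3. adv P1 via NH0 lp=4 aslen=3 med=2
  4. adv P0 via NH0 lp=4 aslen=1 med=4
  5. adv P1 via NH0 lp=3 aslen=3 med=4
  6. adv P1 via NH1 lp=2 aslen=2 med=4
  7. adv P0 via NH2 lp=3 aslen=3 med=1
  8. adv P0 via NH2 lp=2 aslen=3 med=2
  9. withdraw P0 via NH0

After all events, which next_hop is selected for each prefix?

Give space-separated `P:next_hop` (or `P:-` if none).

Answer: P0:NH2 P1:NH0

Derivation:
Op 1: best P0=- P1=NH0
Op 2: best P0=- P1=-
Op 3: best P0=- P1=NH0
Op 4: best P0=NH0 P1=NH0
Op 5: best P0=NH0 P1=NH0
Op 6: best P0=NH0 P1=NH0
Op 7: best P0=NH0 P1=NH0
Op 8: best P0=NH0 P1=NH0
Op 9: best P0=NH2 P1=NH0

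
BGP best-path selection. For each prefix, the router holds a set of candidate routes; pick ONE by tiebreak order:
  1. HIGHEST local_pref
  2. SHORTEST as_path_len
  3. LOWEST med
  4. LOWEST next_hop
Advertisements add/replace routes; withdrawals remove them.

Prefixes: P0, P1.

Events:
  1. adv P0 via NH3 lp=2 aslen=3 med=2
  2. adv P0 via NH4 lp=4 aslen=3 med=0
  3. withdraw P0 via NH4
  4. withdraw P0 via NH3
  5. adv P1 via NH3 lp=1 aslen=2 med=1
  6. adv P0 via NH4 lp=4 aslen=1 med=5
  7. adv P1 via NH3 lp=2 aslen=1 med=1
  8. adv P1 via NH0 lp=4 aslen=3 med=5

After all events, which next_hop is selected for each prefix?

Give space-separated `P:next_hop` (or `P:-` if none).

Answer: P0:NH4 P1:NH0

Derivation:
Op 1: best P0=NH3 P1=-
Op 2: best P0=NH4 P1=-
Op 3: best P0=NH3 P1=-
Op 4: best P0=- P1=-
Op 5: best P0=- P1=NH3
Op 6: best P0=NH4 P1=NH3
Op 7: best P0=NH4 P1=NH3
Op 8: best P0=NH4 P1=NH0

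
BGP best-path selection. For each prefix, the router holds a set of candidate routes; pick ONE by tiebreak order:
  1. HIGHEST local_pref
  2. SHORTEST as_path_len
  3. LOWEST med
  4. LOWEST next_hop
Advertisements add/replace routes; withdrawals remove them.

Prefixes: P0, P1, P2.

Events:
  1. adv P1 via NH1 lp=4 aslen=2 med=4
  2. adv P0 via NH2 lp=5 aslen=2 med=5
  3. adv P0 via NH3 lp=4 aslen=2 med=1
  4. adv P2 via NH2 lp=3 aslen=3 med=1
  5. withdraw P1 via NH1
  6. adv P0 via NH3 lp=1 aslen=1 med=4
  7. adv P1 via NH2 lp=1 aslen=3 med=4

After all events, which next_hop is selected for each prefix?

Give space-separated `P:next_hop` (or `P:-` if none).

Answer: P0:NH2 P1:NH2 P2:NH2

Derivation:
Op 1: best P0=- P1=NH1 P2=-
Op 2: best P0=NH2 P1=NH1 P2=-
Op 3: best P0=NH2 P1=NH1 P2=-
Op 4: best P0=NH2 P1=NH1 P2=NH2
Op 5: best P0=NH2 P1=- P2=NH2
Op 6: best P0=NH2 P1=- P2=NH2
Op 7: best P0=NH2 P1=NH2 P2=NH2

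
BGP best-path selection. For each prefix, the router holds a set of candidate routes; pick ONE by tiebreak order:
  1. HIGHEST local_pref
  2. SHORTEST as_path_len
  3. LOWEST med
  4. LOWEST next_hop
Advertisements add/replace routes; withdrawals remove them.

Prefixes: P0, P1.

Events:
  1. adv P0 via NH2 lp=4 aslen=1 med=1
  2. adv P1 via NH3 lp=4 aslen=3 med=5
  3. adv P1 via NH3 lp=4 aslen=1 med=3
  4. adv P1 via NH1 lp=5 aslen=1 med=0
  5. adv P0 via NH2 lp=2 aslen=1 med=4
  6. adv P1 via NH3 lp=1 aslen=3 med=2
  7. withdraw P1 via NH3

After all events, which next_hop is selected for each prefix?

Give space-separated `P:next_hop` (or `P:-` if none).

Answer: P0:NH2 P1:NH1

Derivation:
Op 1: best P0=NH2 P1=-
Op 2: best P0=NH2 P1=NH3
Op 3: best P0=NH2 P1=NH3
Op 4: best P0=NH2 P1=NH1
Op 5: best P0=NH2 P1=NH1
Op 6: best P0=NH2 P1=NH1
Op 7: best P0=NH2 P1=NH1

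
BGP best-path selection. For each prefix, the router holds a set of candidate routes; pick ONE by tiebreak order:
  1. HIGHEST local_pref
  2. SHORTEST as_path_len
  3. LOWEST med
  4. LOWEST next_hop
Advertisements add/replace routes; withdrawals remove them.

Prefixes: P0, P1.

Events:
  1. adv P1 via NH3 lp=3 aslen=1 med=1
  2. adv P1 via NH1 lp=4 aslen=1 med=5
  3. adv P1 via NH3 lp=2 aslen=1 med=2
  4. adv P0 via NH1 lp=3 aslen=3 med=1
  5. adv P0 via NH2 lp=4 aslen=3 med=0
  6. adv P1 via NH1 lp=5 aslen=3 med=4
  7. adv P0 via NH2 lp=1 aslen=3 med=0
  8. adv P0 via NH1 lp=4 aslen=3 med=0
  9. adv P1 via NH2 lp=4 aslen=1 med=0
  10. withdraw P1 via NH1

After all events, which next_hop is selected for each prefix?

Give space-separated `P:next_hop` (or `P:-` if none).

Op 1: best P0=- P1=NH3
Op 2: best P0=- P1=NH1
Op 3: best P0=- P1=NH1
Op 4: best P0=NH1 P1=NH1
Op 5: best P0=NH2 P1=NH1
Op 6: best P0=NH2 P1=NH1
Op 7: best P0=NH1 P1=NH1
Op 8: best P0=NH1 P1=NH1
Op 9: best P0=NH1 P1=NH1
Op 10: best P0=NH1 P1=NH2

Answer: P0:NH1 P1:NH2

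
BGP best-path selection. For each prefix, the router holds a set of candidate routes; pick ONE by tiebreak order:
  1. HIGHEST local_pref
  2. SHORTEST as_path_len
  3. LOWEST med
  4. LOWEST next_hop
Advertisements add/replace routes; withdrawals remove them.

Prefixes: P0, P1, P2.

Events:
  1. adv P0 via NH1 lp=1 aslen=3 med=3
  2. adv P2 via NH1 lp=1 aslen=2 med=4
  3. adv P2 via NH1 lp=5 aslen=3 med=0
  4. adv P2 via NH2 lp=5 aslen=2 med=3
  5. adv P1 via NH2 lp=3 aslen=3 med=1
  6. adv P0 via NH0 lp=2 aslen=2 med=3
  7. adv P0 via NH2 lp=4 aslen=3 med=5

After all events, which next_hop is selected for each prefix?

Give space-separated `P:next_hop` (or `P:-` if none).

Answer: P0:NH2 P1:NH2 P2:NH2

Derivation:
Op 1: best P0=NH1 P1=- P2=-
Op 2: best P0=NH1 P1=- P2=NH1
Op 3: best P0=NH1 P1=- P2=NH1
Op 4: best P0=NH1 P1=- P2=NH2
Op 5: best P0=NH1 P1=NH2 P2=NH2
Op 6: best P0=NH0 P1=NH2 P2=NH2
Op 7: best P0=NH2 P1=NH2 P2=NH2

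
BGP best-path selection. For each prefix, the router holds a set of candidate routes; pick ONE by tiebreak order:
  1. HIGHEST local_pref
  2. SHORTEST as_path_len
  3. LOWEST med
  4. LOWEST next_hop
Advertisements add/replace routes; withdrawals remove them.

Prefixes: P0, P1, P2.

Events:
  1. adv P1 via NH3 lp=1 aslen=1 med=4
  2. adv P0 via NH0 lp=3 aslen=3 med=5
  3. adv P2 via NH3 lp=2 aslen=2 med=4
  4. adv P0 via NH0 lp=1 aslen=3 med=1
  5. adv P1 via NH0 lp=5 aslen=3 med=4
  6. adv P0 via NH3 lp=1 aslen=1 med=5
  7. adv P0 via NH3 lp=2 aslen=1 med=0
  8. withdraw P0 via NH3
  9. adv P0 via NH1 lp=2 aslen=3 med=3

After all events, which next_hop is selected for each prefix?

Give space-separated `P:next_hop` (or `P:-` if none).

Op 1: best P0=- P1=NH3 P2=-
Op 2: best P0=NH0 P1=NH3 P2=-
Op 3: best P0=NH0 P1=NH3 P2=NH3
Op 4: best P0=NH0 P1=NH3 P2=NH3
Op 5: best P0=NH0 P1=NH0 P2=NH3
Op 6: best P0=NH3 P1=NH0 P2=NH3
Op 7: best P0=NH3 P1=NH0 P2=NH3
Op 8: best P0=NH0 P1=NH0 P2=NH3
Op 9: best P0=NH1 P1=NH0 P2=NH3

Answer: P0:NH1 P1:NH0 P2:NH3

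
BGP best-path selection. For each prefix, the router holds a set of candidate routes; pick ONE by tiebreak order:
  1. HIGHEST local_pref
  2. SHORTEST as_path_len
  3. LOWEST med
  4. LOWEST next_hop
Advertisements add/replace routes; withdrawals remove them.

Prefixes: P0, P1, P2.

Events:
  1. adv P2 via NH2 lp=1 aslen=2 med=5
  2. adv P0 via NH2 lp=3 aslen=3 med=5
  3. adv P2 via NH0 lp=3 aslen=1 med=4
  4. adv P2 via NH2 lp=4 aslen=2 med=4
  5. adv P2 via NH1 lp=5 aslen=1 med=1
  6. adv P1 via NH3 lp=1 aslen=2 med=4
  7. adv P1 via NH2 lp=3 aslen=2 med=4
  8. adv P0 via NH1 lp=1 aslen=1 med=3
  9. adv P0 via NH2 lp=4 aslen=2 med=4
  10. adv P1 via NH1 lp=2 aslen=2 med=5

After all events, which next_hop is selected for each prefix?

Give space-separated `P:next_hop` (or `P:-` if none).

Op 1: best P0=- P1=- P2=NH2
Op 2: best P0=NH2 P1=- P2=NH2
Op 3: best P0=NH2 P1=- P2=NH0
Op 4: best P0=NH2 P1=- P2=NH2
Op 5: best P0=NH2 P1=- P2=NH1
Op 6: best P0=NH2 P1=NH3 P2=NH1
Op 7: best P0=NH2 P1=NH2 P2=NH1
Op 8: best P0=NH2 P1=NH2 P2=NH1
Op 9: best P0=NH2 P1=NH2 P2=NH1
Op 10: best P0=NH2 P1=NH2 P2=NH1

Answer: P0:NH2 P1:NH2 P2:NH1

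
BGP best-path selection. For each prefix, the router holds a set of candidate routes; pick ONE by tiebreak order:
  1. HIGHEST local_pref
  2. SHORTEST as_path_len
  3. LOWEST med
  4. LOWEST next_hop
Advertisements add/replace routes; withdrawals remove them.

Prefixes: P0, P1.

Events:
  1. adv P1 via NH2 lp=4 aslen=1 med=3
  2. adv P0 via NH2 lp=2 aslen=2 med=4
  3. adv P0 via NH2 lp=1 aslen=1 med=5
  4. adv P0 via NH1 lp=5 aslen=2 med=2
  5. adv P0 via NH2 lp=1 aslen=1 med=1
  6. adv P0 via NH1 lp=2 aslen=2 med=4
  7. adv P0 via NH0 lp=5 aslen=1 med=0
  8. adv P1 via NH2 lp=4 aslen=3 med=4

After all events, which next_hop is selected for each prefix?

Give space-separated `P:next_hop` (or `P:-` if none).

Answer: P0:NH0 P1:NH2

Derivation:
Op 1: best P0=- P1=NH2
Op 2: best P0=NH2 P1=NH2
Op 3: best P0=NH2 P1=NH2
Op 4: best P0=NH1 P1=NH2
Op 5: best P0=NH1 P1=NH2
Op 6: best P0=NH1 P1=NH2
Op 7: best P0=NH0 P1=NH2
Op 8: best P0=NH0 P1=NH2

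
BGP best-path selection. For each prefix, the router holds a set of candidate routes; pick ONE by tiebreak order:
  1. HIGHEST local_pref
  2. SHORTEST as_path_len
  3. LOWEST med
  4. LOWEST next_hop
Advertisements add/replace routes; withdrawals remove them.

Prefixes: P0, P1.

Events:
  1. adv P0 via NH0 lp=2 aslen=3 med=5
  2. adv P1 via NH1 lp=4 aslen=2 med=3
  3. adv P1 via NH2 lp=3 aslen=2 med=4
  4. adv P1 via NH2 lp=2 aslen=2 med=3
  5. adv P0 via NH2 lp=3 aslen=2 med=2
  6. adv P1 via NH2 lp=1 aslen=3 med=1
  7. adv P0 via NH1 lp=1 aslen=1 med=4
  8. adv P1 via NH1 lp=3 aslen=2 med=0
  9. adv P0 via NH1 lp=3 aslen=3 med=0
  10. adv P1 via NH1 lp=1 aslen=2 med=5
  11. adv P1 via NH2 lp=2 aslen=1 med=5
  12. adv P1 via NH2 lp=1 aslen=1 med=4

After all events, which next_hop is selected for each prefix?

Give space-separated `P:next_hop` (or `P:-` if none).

Answer: P0:NH2 P1:NH2

Derivation:
Op 1: best P0=NH0 P1=-
Op 2: best P0=NH0 P1=NH1
Op 3: best P0=NH0 P1=NH1
Op 4: best P0=NH0 P1=NH1
Op 5: best P0=NH2 P1=NH1
Op 6: best P0=NH2 P1=NH1
Op 7: best P0=NH2 P1=NH1
Op 8: best P0=NH2 P1=NH1
Op 9: best P0=NH2 P1=NH1
Op 10: best P0=NH2 P1=NH1
Op 11: best P0=NH2 P1=NH2
Op 12: best P0=NH2 P1=NH2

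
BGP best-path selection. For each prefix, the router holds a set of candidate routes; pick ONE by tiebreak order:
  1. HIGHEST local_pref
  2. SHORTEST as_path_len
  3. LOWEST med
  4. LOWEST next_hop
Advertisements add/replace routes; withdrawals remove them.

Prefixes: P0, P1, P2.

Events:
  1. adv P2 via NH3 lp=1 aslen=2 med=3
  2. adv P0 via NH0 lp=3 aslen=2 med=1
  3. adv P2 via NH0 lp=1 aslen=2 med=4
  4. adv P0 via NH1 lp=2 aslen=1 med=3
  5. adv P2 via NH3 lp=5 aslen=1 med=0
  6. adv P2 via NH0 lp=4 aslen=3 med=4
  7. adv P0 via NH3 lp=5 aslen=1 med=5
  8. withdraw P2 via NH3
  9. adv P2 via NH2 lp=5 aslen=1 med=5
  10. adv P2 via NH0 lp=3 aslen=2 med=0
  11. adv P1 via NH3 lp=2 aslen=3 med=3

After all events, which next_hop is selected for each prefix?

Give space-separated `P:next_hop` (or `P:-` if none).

Answer: P0:NH3 P1:NH3 P2:NH2

Derivation:
Op 1: best P0=- P1=- P2=NH3
Op 2: best P0=NH0 P1=- P2=NH3
Op 3: best P0=NH0 P1=- P2=NH3
Op 4: best P0=NH0 P1=- P2=NH3
Op 5: best P0=NH0 P1=- P2=NH3
Op 6: best P0=NH0 P1=- P2=NH3
Op 7: best P0=NH3 P1=- P2=NH3
Op 8: best P0=NH3 P1=- P2=NH0
Op 9: best P0=NH3 P1=- P2=NH2
Op 10: best P0=NH3 P1=- P2=NH2
Op 11: best P0=NH3 P1=NH3 P2=NH2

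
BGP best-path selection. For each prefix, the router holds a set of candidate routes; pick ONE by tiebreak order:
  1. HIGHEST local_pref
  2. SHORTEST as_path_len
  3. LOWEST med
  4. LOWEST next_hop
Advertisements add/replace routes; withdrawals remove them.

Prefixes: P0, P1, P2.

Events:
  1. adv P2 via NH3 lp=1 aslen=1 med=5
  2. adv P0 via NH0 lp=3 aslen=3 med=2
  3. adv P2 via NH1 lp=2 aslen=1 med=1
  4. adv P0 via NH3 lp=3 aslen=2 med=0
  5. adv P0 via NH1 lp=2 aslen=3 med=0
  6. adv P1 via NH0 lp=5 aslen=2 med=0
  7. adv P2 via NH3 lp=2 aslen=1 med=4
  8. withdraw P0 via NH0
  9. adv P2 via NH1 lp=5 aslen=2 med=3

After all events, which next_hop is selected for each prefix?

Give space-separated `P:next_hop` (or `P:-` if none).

Answer: P0:NH3 P1:NH0 P2:NH1

Derivation:
Op 1: best P0=- P1=- P2=NH3
Op 2: best P0=NH0 P1=- P2=NH3
Op 3: best P0=NH0 P1=- P2=NH1
Op 4: best P0=NH3 P1=- P2=NH1
Op 5: best P0=NH3 P1=- P2=NH1
Op 6: best P0=NH3 P1=NH0 P2=NH1
Op 7: best P0=NH3 P1=NH0 P2=NH1
Op 8: best P0=NH3 P1=NH0 P2=NH1
Op 9: best P0=NH3 P1=NH0 P2=NH1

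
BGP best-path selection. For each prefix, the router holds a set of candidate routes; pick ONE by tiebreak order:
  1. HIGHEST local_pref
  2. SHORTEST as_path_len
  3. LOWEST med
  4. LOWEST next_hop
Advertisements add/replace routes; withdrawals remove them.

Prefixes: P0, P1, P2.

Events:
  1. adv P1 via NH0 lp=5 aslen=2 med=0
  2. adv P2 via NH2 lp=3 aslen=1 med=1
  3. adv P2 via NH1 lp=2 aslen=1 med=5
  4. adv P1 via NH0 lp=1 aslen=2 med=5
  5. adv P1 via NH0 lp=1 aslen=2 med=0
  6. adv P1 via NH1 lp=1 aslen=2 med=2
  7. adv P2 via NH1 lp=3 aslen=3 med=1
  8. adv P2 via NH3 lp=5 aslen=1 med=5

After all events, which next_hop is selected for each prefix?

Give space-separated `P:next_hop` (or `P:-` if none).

Op 1: best P0=- P1=NH0 P2=-
Op 2: best P0=- P1=NH0 P2=NH2
Op 3: best P0=- P1=NH0 P2=NH2
Op 4: best P0=- P1=NH0 P2=NH2
Op 5: best P0=- P1=NH0 P2=NH2
Op 6: best P0=- P1=NH0 P2=NH2
Op 7: best P0=- P1=NH0 P2=NH2
Op 8: best P0=- P1=NH0 P2=NH3

Answer: P0:- P1:NH0 P2:NH3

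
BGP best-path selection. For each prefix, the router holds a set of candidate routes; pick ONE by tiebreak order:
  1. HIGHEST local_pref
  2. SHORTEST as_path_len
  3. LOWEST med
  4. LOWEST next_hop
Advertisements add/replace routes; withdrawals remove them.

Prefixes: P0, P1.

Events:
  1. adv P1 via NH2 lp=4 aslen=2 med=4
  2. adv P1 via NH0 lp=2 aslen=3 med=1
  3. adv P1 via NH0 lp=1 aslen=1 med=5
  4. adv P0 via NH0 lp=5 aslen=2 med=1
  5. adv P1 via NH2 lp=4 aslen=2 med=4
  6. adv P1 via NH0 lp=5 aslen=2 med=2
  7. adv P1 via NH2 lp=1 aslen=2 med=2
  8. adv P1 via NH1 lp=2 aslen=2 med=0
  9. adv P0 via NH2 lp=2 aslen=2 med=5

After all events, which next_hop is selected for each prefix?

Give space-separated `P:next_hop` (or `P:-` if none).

Op 1: best P0=- P1=NH2
Op 2: best P0=- P1=NH2
Op 3: best P0=- P1=NH2
Op 4: best P0=NH0 P1=NH2
Op 5: best P0=NH0 P1=NH2
Op 6: best P0=NH0 P1=NH0
Op 7: best P0=NH0 P1=NH0
Op 8: best P0=NH0 P1=NH0
Op 9: best P0=NH0 P1=NH0

Answer: P0:NH0 P1:NH0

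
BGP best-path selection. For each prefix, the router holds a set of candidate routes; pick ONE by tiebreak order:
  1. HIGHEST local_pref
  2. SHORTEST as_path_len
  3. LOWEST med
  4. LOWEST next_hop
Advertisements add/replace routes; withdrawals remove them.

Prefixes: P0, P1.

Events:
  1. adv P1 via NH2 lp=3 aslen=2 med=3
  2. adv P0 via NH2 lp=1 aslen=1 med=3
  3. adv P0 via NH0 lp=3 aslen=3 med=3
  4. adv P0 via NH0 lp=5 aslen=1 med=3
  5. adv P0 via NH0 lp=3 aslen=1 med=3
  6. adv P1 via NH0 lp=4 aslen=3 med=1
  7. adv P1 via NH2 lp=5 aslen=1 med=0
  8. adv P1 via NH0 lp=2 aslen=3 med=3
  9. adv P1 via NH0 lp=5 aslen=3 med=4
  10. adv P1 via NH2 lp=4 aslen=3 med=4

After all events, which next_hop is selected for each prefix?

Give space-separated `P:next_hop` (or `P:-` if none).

Answer: P0:NH0 P1:NH0

Derivation:
Op 1: best P0=- P1=NH2
Op 2: best P0=NH2 P1=NH2
Op 3: best P0=NH0 P1=NH2
Op 4: best P0=NH0 P1=NH2
Op 5: best P0=NH0 P1=NH2
Op 6: best P0=NH0 P1=NH0
Op 7: best P0=NH0 P1=NH2
Op 8: best P0=NH0 P1=NH2
Op 9: best P0=NH0 P1=NH2
Op 10: best P0=NH0 P1=NH0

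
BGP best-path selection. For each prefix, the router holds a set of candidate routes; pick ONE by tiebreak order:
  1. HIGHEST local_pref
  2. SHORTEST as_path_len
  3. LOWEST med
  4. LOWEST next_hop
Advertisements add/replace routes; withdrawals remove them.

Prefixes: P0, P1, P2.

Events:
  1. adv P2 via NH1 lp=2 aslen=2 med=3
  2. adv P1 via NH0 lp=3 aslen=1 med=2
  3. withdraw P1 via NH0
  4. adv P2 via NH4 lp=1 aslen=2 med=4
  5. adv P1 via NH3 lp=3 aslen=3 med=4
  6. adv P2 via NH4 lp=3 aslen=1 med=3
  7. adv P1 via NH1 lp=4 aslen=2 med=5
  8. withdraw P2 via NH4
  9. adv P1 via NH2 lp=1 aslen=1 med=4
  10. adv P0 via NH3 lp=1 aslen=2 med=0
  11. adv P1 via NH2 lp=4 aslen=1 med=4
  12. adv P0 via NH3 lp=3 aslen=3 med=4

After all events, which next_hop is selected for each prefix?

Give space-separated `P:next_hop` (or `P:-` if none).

Op 1: best P0=- P1=- P2=NH1
Op 2: best P0=- P1=NH0 P2=NH1
Op 3: best P0=- P1=- P2=NH1
Op 4: best P0=- P1=- P2=NH1
Op 5: best P0=- P1=NH3 P2=NH1
Op 6: best P0=- P1=NH3 P2=NH4
Op 7: best P0=- P1=NH1 P2=NH4
Op 8: best P0=- P1=NH1 P2=NH1
Op 9: best P0=- P1=NH1 P2=NH1
Op 10: best P0=NH3 P1=NH1 P2=NH1
Op 11: best P0=NH3 P1=NH2 P2=NH1
Op 12: best P0=NH3 P1=NH2 P2=NH1

Answer: P0:NH3 P1:NH2 P2:NH1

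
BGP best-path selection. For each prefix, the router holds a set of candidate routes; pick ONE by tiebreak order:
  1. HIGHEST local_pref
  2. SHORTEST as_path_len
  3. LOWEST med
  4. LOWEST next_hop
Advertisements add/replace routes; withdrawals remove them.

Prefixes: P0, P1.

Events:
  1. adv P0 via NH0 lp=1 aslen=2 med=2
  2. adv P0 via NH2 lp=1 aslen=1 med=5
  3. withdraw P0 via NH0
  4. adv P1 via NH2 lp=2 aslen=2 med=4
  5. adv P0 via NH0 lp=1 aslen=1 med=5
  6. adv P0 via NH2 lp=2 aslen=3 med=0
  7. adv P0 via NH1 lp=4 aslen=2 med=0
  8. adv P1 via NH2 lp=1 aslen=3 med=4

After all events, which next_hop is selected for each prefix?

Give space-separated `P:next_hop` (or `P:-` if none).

Op 1: best P0=NH0 P1=-
Op 2: best P0=NH2 P1=-
Op 3: best P0=NH2 P1=-
Op 4: best P0=NH2 P1=NH2
Op 5: best P0=NH0 P1=NH2
Op 6: best P0=NH2 P1=NH2
Op 7: best P0=NH1 P1=NH2
Op 8: best P0=NH1 P1=NH2

Answer: P0:NH1 P1:NH2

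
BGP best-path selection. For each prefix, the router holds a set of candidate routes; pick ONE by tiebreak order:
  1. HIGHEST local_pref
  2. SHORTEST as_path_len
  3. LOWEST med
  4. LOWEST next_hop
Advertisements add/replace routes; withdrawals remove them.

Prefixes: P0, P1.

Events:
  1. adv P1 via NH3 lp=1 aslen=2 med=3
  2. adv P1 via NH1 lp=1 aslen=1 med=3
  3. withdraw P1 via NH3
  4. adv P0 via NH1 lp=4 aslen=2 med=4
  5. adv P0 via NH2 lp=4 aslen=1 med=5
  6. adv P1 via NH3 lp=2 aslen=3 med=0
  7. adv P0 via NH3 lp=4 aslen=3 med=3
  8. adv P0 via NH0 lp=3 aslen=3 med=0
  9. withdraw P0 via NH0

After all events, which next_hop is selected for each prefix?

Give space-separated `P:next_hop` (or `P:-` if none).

Answer: P0:NH2 P1:NH3

Derivation:
Op 1: best P0=- P1=NH3
Op 2: best P0=- P1=NH1
Op 3: best P0=- P1=NH1
Op 4: best P0=NH1 P1=NH1
Op 5: best P0=NH2 P1=NH1
Op 6: best P0=NH2 P1=NH3
Op 7: best P0=NH2 P1=NH3
Op 8: best P0=NH2 P1=NH3
Op 9: best P0=NH2 P1=NH3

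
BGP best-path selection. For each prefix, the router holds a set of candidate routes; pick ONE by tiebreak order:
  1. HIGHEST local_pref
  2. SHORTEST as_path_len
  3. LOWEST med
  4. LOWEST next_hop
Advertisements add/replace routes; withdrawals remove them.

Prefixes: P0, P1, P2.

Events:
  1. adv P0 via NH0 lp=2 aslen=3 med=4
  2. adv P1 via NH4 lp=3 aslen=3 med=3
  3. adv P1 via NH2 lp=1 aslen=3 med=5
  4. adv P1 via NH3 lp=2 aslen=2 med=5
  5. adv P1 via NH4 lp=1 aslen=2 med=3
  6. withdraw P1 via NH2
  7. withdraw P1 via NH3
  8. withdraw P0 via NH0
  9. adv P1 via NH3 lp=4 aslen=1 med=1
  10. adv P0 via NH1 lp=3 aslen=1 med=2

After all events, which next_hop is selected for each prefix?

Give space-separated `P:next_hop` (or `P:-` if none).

Op 1: best P0=NH0 P1=- P2=-
Op 2: best P0=NH0 P1=NH4 P2=-
Op 3: best P0=NH0 P1=NH4 P2=-
Op 4: best P0=NH0 P1=NH4 P2=-
Op 5: best P0=NH0 P1=NH3 P2=-
Op 6: best P0=NH0 P1=NH3 P2=-
Op 7: best P0=NH0 P1=NH4 P2=-
Op 8: best P0=- P1=NH4 P2=-
Op 9: best P0=- P1=NH3 P2=-
Op 10: best P0=NH1 P1=NH3 P2=-

Answer: P0:NH1 P1:NH3 P2:-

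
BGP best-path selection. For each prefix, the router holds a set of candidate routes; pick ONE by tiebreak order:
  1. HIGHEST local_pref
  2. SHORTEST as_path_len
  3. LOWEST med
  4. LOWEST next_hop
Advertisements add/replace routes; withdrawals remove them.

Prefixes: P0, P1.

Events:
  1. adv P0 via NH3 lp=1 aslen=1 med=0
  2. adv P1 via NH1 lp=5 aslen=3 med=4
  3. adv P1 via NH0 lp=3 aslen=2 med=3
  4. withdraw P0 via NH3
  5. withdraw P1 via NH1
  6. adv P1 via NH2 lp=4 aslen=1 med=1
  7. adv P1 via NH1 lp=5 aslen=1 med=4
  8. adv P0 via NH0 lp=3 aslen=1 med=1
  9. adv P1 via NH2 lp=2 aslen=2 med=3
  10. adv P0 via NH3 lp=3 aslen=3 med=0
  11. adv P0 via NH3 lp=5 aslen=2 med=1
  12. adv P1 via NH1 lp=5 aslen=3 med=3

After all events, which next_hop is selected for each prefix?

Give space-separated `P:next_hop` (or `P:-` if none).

Op 1: best P0=NH3 P1=-
Op 2: best P0=NH3 P1=NH1
Op 3: best P0=NH3 P1=NH1
Op 4: best P0=- P1=NH1
Op 5: best P0=- P1=NH0
Op 6: best P0=- P1=NH2
Op 7: best P0=- P1=NH1
Op 8: best P0=NH0 P1=NH1
Op 9: best P0=NH0 P1=NH1
Op 10: best P0=NH0 P1=NH1
Op 11: best P0=NH3 P1=NH1
Op 12: best P0=NH3 P1=NH1

Answer: P0:NH3 P1:NH1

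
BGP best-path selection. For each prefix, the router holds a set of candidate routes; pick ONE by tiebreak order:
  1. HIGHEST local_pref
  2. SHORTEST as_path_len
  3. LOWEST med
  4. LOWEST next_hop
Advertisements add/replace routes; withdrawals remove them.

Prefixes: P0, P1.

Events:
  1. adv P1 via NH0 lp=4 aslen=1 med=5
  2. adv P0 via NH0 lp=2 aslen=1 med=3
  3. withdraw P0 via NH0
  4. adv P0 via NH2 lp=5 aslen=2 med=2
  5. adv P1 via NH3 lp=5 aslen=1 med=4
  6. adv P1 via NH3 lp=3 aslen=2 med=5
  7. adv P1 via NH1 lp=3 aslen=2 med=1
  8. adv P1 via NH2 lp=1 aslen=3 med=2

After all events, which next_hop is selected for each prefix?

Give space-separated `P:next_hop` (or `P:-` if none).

Op 1: best P0=- P1=NH0
Op 2: best P0=NH0 P1=NH0
Op 3: best P0=- P1=NH0
Op 4: best P0=NH2 P1=NH0
Op 5: best P0=NH2 P1=NH3
Op 6: best P0=NH2 P1=NH0
Op 7: best P0=NH2 P1=NH0
Op 8: best P0=NH2 P1=NH0

Answer: P0:NH2 P1:NH0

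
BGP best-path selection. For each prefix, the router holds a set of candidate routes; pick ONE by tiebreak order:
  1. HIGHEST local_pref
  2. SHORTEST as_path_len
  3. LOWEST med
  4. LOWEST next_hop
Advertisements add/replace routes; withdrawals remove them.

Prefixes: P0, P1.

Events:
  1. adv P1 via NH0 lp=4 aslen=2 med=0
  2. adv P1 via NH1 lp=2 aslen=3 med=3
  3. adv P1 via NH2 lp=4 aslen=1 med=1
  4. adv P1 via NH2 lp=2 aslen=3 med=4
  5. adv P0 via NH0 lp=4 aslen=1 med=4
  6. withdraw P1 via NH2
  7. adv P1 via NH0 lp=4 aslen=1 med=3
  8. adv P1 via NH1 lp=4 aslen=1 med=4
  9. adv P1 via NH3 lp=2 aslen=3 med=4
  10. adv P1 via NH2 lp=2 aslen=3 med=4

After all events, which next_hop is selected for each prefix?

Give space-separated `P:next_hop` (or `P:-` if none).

Answer: P0:NH0 P1:NH0

Derivation:
Op 1: best P0=- P1=NH0
Op 2: best P0=- P1=NH0
Op 3: best P0=- P1=NH2
Op 4: best P0=- P1=NH0
Op 5: best P0=NH0 P1=NH0
Op 6: best P0=NH0 P1=NH0
Op 7: best P0=NH0 P1=NH0
Op 8: best P0=NH0 P1=NH0
Op 9: best P0=NH0 P1=NH0
Op 10: best P0=NH0 P1=NH0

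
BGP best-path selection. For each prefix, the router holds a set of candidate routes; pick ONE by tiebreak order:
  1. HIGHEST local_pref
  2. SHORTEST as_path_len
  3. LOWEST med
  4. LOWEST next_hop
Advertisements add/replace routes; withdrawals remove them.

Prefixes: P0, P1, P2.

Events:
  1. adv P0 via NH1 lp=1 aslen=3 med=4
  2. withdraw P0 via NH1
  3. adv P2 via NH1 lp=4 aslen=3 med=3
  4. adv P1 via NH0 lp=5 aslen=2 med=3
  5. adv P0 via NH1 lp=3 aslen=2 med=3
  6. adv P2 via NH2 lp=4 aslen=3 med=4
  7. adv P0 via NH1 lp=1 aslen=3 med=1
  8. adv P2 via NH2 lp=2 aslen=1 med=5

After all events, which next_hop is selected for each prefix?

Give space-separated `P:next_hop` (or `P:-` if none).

Op 1: best P0=NH1 P1=- P2=-
Op 2: best P0=- P1=- P2=-
Op 3: best P0=- P1=- P2=NH1
Op 4: best P0=- P1=NH0 P2=NH1
Op 5: best P0=NH1 P1=NH0 P2=NH1
Op 6: best P0=NH1 P1=NH0 P2=NH1
Op 7: best P0=NH1 P1=NH0 P2=NH1
Op 8: best P0=NH1 P1=NH0 P2=NH1

Answer: P0:NH1 P1:NH0 P2:NH1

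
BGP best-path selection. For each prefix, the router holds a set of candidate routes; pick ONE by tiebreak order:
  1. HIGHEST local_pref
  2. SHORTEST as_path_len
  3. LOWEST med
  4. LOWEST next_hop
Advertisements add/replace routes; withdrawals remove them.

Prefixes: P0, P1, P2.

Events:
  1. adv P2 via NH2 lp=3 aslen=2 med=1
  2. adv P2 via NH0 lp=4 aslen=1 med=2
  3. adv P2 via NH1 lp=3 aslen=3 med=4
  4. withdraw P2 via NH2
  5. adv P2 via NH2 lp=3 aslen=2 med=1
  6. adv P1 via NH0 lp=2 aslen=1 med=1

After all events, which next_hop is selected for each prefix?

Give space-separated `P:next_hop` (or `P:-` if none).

Op 1: best P0=- P1=- P2=NH2
Op 2: best P0=- P1=- P2=NH0
Op 3: best P0=- P1=- P2=NH0
Op 4: best P0=- P1=- P2=NH0
Op 5: best P0=- P1=- P2=NH0
Op 6: best P0=- P1=NH0 P2=NH0

Answer: P0:- P1:NH0 P2:NH0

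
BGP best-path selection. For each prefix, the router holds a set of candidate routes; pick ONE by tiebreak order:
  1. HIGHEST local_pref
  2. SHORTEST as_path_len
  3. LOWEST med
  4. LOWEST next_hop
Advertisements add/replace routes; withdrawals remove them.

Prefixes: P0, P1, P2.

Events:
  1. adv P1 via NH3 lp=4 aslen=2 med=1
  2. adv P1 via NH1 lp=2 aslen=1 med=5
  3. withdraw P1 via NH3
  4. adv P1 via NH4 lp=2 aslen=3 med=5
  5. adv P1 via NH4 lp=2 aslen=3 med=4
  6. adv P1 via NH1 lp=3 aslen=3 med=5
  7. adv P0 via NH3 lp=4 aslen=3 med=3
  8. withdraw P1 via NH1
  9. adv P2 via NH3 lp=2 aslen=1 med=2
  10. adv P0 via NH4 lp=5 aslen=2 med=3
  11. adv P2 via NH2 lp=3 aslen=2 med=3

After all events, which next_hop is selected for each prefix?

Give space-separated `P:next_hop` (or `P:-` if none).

Answer: P0:NH4 P1:NH4 P2:NH2

Derivation:
Op 1: best P0=- P1=NH3 P2=-
Op 2: best P0=- P1=NH3 P2=-
Op 3: best P0=- P1=NH1 P2=-
Op 4: best P0=- P1=NH1 P2=-
Op 5: best P0=- P1=NH1 P2=-
Op 6: best P0=- P1=NH1 P2=-
Op 7: best P0=NH3 P1=NH1 P2=-
Op 8: best P0=NH3 P1=NH4 P2=-
Op 9: best P0=NH3 P1=NH4 P2=NH3
Op 10: best P0=NH4 P1=NH4 P2=NH3
Op 11: best P0=NH4 P1=NH4 P2=NH2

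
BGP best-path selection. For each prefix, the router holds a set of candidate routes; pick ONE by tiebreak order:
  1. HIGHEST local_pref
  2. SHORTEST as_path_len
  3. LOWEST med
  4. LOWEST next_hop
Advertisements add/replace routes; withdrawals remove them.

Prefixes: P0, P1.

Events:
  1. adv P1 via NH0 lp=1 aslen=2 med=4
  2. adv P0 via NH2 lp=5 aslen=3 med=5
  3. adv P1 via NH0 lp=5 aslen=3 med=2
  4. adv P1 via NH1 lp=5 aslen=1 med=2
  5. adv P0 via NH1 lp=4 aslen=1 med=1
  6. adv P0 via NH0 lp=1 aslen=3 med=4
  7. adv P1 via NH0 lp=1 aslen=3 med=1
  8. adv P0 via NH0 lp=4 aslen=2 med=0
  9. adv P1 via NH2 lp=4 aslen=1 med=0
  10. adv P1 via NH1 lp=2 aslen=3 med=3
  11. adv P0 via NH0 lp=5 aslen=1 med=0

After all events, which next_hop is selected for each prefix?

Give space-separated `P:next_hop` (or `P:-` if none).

Answer: P0:NH0 P1:NH2

Derivation:
Op 1: best P0=- P1=NH0
Op 2: best P0=NH2 P1=NH0
Op 3: best P0=NH2 P1=NH0
Op 4: best P0=NH2 P1=NH1
Op 5: best P0=NH2 P1=NH1
Op 6: best P0=NH2 P1=NH1
Op 7: best P0=NH2 P1=NH1
Op 8: best P0=NH2 P1=NH1
Op 9: best P0=NH2 P1=NH1
Op 10: best P0=NH2 P1=NH2
Op 11: best P0=NH0 P1=NH2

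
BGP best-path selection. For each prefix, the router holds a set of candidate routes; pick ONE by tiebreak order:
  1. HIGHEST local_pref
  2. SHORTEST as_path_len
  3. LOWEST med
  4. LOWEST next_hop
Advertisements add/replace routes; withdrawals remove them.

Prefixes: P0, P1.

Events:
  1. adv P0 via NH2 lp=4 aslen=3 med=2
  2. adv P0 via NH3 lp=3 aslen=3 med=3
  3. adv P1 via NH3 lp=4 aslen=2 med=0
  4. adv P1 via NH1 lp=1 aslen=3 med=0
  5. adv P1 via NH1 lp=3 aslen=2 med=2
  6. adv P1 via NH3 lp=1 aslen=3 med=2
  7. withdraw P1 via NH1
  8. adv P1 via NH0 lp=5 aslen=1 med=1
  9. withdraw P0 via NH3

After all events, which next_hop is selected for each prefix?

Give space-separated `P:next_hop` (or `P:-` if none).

Answer: P0:NH2 P1:NH0

Derivation:
Op 1: best P0=NH2 P1=-
Op 2: best P0=NH2 P1=-
Op 3: best P0=NH2 P1=NH3
Op 4: best P0=NH2 P1=NH3
Op 5: best P0=NH2 P1=NH3
Op 6: best P0=NH2 P1=NH1
Op 7: best P0=NH2 P1=NH3
Op 8: best P0=NH2 P1=NH0
Op 9: best P0=NH2 P1=NH0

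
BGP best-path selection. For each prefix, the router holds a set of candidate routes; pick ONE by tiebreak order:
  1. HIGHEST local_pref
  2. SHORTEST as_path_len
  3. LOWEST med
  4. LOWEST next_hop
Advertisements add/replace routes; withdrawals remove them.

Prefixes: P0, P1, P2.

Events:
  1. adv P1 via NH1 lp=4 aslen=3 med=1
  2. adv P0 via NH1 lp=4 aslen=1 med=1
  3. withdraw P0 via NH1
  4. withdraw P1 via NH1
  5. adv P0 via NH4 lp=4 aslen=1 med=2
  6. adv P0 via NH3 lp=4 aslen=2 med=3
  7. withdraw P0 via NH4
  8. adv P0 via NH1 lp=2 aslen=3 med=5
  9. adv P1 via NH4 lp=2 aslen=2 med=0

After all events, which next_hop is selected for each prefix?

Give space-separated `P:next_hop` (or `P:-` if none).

Answer: P0:NH3 P1:NH4 P2:-

Derivation:
Op 1: best P0=- P1=NH1 P2=-
Op 2: best P0=NH1 P1=NH1 P2=-
Op 3: best P0=- P1=NH1 P2=-
Op 4: best P0=- P1=- P2=-
Op 5: best P0=NH4 P1=- P2=-
Op 6: best P0=NH4 P1=- P2=-
Op 7: best P0=NH3 P1=- P2=-
Op 8: best P0=NH3 P1=- P2=-
Op 9: best P0=NH3 P1=NH4 P2=-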